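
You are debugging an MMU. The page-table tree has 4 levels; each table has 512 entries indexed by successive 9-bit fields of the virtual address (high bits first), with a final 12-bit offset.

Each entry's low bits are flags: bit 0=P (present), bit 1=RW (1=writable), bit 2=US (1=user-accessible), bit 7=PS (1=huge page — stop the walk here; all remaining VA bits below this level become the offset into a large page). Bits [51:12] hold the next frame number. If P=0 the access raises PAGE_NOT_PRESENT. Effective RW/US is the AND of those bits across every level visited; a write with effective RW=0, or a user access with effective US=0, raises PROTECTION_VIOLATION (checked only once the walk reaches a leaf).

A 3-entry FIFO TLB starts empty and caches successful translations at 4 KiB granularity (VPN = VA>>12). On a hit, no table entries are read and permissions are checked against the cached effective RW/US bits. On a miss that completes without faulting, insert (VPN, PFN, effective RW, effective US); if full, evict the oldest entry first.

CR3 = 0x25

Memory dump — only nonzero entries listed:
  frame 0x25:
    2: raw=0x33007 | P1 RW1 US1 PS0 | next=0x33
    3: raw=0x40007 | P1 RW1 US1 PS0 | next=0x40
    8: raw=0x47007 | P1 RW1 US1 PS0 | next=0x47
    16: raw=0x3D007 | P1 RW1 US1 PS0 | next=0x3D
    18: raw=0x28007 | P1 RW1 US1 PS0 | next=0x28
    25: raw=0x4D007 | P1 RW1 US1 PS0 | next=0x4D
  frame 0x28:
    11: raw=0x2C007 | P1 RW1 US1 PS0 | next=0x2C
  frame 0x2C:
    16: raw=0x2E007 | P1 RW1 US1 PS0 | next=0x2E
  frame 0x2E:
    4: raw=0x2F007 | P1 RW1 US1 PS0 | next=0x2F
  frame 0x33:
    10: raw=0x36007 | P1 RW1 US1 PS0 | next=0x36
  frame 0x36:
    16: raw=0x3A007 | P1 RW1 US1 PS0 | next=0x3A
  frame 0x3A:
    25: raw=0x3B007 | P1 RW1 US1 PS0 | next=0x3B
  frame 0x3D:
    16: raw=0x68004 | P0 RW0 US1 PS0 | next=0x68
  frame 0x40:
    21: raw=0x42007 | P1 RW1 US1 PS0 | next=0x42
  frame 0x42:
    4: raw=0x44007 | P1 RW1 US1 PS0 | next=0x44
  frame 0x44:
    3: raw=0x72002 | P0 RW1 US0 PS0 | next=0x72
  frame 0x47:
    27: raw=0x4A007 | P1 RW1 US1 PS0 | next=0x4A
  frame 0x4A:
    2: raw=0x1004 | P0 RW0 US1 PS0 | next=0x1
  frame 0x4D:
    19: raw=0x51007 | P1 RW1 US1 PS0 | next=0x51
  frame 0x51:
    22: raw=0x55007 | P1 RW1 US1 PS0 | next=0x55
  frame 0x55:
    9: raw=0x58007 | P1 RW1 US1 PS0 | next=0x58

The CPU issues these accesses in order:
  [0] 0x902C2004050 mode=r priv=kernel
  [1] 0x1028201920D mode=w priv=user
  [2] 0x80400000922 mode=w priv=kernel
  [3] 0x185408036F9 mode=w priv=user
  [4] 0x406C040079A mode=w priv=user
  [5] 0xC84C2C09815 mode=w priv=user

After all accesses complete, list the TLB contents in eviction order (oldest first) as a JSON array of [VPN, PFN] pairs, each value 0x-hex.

Trace:
#0 VA=0x902C2004050 (r,kernel):
  lvl0: tbl 0x25, slot 18 ⇒ 0x28007 (P1/RW1/US1/PS0)
  lvl1: tbl 0x28, slot 11 ⇒ 0x2C007 (P1/RW1/US1/PS0)
  lvl2: tbl 0x2C, slot 16 ⇒ 0x2E007 (P1/RW1/US1/PS0)
  lvl3: tbl 0x2E, slot 4 ⇒ 0x2F007 (P1/RW1/US1/PS0)
  ⇒ phys 0x2F050  [4 reads]
#1 VA=0x1028201920D (w,user):
  lvl0: tbl 0x25, slot 2 ⇒ 0x33007 (P1/RW1/US1/PS0)
  lvl1: tbl 0x33, slot 10 ⇒ 0x36007 (P1/RW1/US1/PS0)
  lvl2: tbl 0x36, slot 16 ⇒ 0x3A007 (P1/RW1/US1/PS0)
  lvl3: tbl 0x3A, slot 25 ⇒ 0x3B007 (P1/RW1/US1/PS0)
  ⇒ phys 0x3B20D  [4 reads]
#2 VA=0x80400000922 (w,kernel):
  lvl0: tbl 0x25, slot 16 ⇒ 0x3D007 (P1/RW1/US1/PS0)
  lvl1: tbl 0x3D, slot 16 ⇒ 0x68004 (P0/RW0/US1/PS0)
  ✗ PAGE_NOT_PRESENT  [2 reads]
#3 VA=0x185408036F9 (w,user):
  lvl0: tbl 0x25, slot 3 ⇒ 0x40007 (P1/RW1/US1/PS0)
  lvl1: tbl 0x40, slot 21 ⇒ 0x42007 (P1/RW1/US1/PS0)
  lvl2: tbl 0x42, slot 4 ⇒ 0x44007 (P1/RW1/US1/PS0)
  lvl3: tbl 0x44, slot 3 ⇒ 0x72002 (P0/RW1/US0/PS0)
  ✗ PAGE_NOT_PRESENT  [4 reads]
#4 VA=0x406C040079A (w,user):
  lvl0: tbl 0x25, slot 8 ⇒ 0x47007 (P1/RW1/US1/PS0)
  lvl1: tbl 0x47, slot 27 ⇒ 0x4A007 (P1/RW1/US1/PS0)
  lvl2: tbl 0x4A, slot 2 ⇒ 0x1004 (P0/RW0/US1/PS0)
  ✗ PAGE_NOT_PRESENT  [3 reads]
#5 VA=0xC84C2C09815 (w,user):
  lvl0: tbl 0x25, slot 25 ⇒ 0x4D007 (P1/RW1/US1/PS0)
  lvl1: tbl 0x4D, slot 19 ⇒ 0x51007 (P1/RW1/US1/PS0)
  lvl2: tbl 0x51, slot 22 ⇒ 0x55007 (P1/RW1/US1/PS0)
  lvl3: tbl 0x55, slot 9 ⇒ 0x58007 (P1/RW1/US1/PS0)
  ⇒ phys 0x58815  [4 reads]

TLB: [["0x902C2004", "0x2F"], ["0x10282019", "0x3B"], ["0xC84C2C09", "0x58"]]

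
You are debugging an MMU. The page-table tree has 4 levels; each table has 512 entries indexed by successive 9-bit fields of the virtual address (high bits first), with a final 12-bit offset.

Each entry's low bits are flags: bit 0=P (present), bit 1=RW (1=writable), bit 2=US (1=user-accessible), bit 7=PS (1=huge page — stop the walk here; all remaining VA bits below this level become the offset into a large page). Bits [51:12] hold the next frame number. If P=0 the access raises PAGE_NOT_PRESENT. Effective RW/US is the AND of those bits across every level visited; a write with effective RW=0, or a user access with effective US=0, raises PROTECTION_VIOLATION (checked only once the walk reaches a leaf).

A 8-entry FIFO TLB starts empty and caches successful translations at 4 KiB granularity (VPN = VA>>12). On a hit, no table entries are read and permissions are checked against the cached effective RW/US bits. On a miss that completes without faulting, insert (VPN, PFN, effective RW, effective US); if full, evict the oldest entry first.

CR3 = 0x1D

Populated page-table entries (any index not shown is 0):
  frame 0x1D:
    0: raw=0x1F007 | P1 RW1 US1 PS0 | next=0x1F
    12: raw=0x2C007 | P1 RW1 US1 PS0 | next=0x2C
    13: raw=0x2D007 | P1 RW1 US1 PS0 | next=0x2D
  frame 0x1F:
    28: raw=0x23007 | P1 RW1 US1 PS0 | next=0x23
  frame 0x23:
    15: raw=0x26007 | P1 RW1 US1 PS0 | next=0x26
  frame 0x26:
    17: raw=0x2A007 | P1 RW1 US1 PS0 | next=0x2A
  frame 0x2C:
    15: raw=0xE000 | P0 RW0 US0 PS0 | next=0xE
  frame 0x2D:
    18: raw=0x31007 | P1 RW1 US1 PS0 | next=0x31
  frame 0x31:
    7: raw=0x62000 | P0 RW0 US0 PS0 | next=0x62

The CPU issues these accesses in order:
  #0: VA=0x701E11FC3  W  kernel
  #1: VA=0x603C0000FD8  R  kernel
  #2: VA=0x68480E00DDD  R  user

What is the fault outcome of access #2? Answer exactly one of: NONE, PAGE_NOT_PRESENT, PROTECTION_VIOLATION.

Walk each access:
#0 VA=0x701E11FC3 (w,kernel):
  lvl0: tbl 0x1D, slot 0 ⇒ 0x1F007 (P1/RW1/US1/PS0)
  lvl1: tbl 0x1F, slot 28 ⇒ 0x23007 (P1/RW1/US1/PS0)
  lvl2: tbl 0x23, slot 15 ⇒ 0x26007 (P1/RW1/US1/PS0)
  lvl3: tbl 0x26, slot 17 ⇒ 0x2A007 (P1/RW1/US1/PS0)
  ⇒ phys 0x2AFC3  [4 reads]
#1 VA=0x603C0000FD8 (r,kernel):
  lvl0: tbl 0x1D, slot 12 ⇒ 0x2C007 (P1/RW1/US1/PS0)
  lvl1: tbl 0x2C, slot 15 ⇒ 0xE000 (P0/RW0/US0/PS0)
  ⇒ fault: PAGE_NOT_PRESENT  — 2 lookups
#2 VA=0x68480E00DDD (r,user):
  lvl0: tbl 0x1D, slot 13 ⇒ 0x2D007 (P1/RW1/US1/PS0)
  lvl1: tbl 0x2D, slot 18 ⇒ 0x31007 (P1/RW1/US1/PS0)
  lvl2: tbl 0x31, slot 7 ⇒ 0x62000 (P0/RW0/US0/PS0)
  ⇒ fault: PAGE_NOT_PRESENT  — 3 lookups

Access #2 fault: PAGE_NOT_PRESENT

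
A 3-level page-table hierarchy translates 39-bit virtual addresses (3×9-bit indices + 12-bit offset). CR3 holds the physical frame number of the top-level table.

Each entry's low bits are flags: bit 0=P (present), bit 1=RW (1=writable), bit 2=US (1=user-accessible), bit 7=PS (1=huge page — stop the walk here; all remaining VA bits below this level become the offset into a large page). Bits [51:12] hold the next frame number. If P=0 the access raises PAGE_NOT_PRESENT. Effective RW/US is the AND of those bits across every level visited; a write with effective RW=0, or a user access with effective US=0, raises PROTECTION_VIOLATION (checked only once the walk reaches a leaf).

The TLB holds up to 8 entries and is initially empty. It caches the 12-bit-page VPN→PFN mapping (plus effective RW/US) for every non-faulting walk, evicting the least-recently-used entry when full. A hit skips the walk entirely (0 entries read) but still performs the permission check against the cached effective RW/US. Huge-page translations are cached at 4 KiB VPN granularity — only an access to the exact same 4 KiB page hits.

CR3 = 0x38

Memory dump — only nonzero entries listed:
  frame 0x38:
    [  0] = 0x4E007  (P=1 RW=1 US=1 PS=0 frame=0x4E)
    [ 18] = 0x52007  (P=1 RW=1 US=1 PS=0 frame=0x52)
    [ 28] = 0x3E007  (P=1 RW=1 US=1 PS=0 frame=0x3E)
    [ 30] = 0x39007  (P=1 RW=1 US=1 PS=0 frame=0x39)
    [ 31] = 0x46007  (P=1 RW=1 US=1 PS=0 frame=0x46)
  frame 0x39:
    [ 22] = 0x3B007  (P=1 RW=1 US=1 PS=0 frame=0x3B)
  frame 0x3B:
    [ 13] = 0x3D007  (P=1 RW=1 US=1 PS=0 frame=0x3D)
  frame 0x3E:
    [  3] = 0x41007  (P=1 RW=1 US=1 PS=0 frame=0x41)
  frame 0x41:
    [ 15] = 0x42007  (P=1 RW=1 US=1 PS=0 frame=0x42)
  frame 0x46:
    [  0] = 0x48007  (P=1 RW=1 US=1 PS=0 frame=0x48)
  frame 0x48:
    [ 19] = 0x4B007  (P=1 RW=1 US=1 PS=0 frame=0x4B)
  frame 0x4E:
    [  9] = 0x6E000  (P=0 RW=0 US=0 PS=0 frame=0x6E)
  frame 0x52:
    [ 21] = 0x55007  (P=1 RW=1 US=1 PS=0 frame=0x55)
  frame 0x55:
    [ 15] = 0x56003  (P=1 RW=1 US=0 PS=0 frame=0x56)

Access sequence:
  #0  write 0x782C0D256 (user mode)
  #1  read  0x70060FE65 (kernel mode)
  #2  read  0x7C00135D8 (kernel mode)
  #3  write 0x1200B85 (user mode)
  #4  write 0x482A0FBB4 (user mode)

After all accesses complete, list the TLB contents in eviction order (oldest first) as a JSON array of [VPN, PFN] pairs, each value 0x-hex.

Walk each access:
#0 VA=0x782C0D256 (w,user):
  L0 @0x38[30] → 0x39007  P=1,RW=1,US=1,PS=0
  L1 @0x39[22] → 0x3B007  P=1,RW=1,US=1,PS=0
  L2 @0x3B[13] → 0x3D007  P=1,RW=1,US=1,PS=0
  ⇒ phys 0x3D256  [3 reads]
#1 VA=0x70060FE65 (r,kernel):
  L0 @0x38[28] → 0x3E007  P=1,RW=1,US=1,PS=0
  L1 @0x3E[3] → 0x41007  P=1,RW=1,US=1,PS=0
  L2 @0x41[15] → 0x42007  P=1,RW=1,US=1,PS=0
  ⇒ phys 0x42E65  [3 reads]
#2 VA=0x7C00135D8 (r,kernel):
  L0 @0x38[31] → 0x46007  P=1,RW=1,US=1,PS=0
  L1 @0x46[0] → 0x48007  P=1,RW=1,US=1,PS=0
  L2 @0x48[19] → 0x4B007  P=1,RW=1,US=1,PS=0
  ⇒ phys 0x4B5D8  [3 reads]
#3 VA=0x1200B85 (w,user):
  L0 @0x38[0] → 0x4E007  P=1,RW=1,US=1,PS=0
  L1 @0x4E[9] → 0x6E000  P=0,RW=0,US=0,PS=0
  ✗ PAGE_NOT_PRESENT  [2 reads]
#4 VA=0x482A0FBB4 (w,user):
  L0 @0x38[18] → 0x52007  P=1,RW=1,US=1,PS=0
  L1 @0x52[21] → 0x55007  P=1,RW=1,US=1,PS=0
  L2 @0x55[15] → 0x56003  P=1,RW=1,US=0,PS=0
  ✗ PROTECTION_VIOLATION  [3 reads]

TLB: [["0x782C0D", "0x3D"], ["0x70060F", "0x42"], ["0x7C0013", "0x4B"]]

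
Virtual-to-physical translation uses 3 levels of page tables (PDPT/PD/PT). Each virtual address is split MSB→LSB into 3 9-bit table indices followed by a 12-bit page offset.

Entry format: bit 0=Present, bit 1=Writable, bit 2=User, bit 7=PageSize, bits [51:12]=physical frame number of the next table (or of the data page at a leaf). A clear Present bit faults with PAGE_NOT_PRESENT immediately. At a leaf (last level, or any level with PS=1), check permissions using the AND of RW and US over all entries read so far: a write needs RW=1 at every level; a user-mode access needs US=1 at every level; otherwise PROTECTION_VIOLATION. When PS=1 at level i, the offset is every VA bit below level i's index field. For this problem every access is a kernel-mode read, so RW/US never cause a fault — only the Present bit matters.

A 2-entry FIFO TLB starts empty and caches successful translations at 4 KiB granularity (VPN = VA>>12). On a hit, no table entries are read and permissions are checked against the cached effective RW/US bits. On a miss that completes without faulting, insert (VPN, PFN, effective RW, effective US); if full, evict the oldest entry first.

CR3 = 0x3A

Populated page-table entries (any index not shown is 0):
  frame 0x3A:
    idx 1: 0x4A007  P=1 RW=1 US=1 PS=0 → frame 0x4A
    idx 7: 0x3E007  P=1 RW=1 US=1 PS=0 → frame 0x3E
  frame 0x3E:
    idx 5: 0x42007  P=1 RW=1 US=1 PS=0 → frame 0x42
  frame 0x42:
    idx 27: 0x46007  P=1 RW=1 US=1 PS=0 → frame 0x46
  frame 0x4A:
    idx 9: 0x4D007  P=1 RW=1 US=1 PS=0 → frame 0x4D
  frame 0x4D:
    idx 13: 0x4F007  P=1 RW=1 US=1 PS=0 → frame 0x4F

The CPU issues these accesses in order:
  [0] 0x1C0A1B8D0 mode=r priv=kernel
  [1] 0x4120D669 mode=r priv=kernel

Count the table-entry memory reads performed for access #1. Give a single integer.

Per-access translation:
#0 VA=0x1C0A1B8D0 (r,kernel):
  L0: frame=0x3A idx=7 entry=0x3E007 [P=1 RW=1 US=1 PS=0]
  L1: frame=0x3E idx=5 entry=0x42007 [P=1 RW=1 US=1 PS=0]
  L2: frame=0x42 idx=27 entry=0x46007 [P=1 RW=1 US=1 PS=0]
  ⇒ phys 0x468D0  [3 reads]
#1 VA=0x4120D669 (r,kernel):
  L0: frame=0x3A idx=1 entry=0x4A007 [P=1 RW=1 US=1 PS=0]
  L1: frame=0x4A idx=9 entry=0x4D007 [P=1 RW=1 US=1 PS=0]
  L2: frame=0x4D idx=13 entry=0x4F007 [P=1 RW=1 US=1 PS=0]
  ⇒ phys 0x4F669  [3 reads]

Entries read for #1: 3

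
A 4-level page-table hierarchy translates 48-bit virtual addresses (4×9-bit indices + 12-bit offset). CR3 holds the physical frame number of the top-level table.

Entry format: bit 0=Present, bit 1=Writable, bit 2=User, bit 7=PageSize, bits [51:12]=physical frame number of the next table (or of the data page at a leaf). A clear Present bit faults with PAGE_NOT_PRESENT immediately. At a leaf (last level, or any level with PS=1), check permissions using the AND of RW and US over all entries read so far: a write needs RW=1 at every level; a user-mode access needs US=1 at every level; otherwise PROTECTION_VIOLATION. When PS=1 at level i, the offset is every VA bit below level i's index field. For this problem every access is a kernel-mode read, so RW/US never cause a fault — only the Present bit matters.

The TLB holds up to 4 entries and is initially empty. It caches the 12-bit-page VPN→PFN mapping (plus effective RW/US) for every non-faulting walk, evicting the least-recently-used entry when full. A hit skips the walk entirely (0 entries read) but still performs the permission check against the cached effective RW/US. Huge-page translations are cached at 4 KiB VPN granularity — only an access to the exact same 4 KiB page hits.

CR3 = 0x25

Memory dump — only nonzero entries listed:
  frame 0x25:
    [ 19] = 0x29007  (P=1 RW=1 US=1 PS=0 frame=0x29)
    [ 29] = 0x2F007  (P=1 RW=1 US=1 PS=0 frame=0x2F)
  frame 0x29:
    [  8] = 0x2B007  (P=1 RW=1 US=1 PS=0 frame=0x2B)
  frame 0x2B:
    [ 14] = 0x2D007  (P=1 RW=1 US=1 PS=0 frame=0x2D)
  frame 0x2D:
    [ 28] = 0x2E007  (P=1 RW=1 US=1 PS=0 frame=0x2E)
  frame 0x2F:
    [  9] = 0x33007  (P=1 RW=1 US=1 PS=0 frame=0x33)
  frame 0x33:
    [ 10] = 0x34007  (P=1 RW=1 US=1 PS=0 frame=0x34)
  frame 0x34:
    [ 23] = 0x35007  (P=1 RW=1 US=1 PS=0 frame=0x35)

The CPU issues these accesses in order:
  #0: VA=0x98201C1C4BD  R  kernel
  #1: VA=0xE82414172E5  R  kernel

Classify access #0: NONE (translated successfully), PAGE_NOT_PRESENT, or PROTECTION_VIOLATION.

Trace:
#0 VA=0x98201C1C4BD (r,kernel):
  L0: frame=0x25 idx=19 entry=0x29007 [P=1 RW=1 US=1 PS=0]
  L1: frame=0x29 idx=8 entry=0x2B007 [P=1 RW=1 US=1 PS=0]
  L2: frame=0x2B idx=14 entry=0x2D007 [P=1 RW=1 US=1 PS=0]
  L3: frame=0x2D idx=28 entry=0x2E007 [P=1 RW=1 US=1 PS=0]
  → PA=0x2E4BD  (4 entries read)
#1 VA=0xE82414172E5 (r,kernel):
  L0: frame=0x25 idx=29 entry=0x2F007 [P=1 RW=1 US=1 PS=0]
  L1: frame=0x2F idx=9 entry=0x33007 [P=1 RW=1 US=1 PS=0]
  L2: frame=0x33 idx=10 entry=0x34007 [P=1 RW=1 US=1 PS=0]
  L3: frame=0x34 idx=23 entry=0x35007 [P=1 RW=1 US=1 PS=0]
  → PA=0x352E5  (4 entries read)

Access #0 fault: NONE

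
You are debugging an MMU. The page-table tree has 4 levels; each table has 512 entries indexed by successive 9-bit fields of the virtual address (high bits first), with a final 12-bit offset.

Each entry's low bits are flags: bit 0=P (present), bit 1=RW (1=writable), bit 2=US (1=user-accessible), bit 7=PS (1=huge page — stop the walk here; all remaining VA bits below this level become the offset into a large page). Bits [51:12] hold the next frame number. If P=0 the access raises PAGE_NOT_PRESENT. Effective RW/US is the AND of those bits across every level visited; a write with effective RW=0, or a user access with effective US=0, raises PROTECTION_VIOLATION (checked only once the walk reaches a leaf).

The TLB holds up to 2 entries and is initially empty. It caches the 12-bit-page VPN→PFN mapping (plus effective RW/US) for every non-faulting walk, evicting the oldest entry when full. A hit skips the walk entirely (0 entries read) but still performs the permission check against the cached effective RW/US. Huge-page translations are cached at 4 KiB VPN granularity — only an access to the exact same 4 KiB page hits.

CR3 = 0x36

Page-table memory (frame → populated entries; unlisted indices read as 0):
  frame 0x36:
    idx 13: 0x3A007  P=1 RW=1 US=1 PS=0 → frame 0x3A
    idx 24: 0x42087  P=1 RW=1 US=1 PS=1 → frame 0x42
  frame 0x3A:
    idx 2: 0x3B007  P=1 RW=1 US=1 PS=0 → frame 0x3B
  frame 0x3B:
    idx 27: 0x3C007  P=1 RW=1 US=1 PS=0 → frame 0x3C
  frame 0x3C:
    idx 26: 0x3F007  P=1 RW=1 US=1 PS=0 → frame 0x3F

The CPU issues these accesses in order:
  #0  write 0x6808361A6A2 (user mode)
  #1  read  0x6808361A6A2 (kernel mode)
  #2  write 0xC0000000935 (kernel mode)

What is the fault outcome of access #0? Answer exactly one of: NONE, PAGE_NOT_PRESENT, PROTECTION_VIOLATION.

Walk each access:
#0 VA=0x6808361A6A2 (w,user):
  L0 @0x36[13] → 0x3A007  P=1,RW=1,US=1,PS=0
  L1 @0x3A[2] → 0x3B007  P=1,RW=1,US=1,PS=0
  L2 @0x3B[27] → 0x3C007  P=1,RW=1,US=1,PS=0
  L3 @0x3C[26] → 0x3F007  P=1,RW=1,US=1,PS=0
  ⇒ phys 0x3F6A2  [4 reads]
#1 VA=0x6808361A6A2 (r,kernel):
  TLB hit vpn=0x6808361A → PA=0x3F6A2
#2 VA=0xC0000000935 (w,kernel):
  L0 @0x36[24] → 0x42087  P=1,RW=1,US=1,PS=1
  ⇒ phys 0x42935 (huge @L0)  [1 reads]

Access #0 fault: NONE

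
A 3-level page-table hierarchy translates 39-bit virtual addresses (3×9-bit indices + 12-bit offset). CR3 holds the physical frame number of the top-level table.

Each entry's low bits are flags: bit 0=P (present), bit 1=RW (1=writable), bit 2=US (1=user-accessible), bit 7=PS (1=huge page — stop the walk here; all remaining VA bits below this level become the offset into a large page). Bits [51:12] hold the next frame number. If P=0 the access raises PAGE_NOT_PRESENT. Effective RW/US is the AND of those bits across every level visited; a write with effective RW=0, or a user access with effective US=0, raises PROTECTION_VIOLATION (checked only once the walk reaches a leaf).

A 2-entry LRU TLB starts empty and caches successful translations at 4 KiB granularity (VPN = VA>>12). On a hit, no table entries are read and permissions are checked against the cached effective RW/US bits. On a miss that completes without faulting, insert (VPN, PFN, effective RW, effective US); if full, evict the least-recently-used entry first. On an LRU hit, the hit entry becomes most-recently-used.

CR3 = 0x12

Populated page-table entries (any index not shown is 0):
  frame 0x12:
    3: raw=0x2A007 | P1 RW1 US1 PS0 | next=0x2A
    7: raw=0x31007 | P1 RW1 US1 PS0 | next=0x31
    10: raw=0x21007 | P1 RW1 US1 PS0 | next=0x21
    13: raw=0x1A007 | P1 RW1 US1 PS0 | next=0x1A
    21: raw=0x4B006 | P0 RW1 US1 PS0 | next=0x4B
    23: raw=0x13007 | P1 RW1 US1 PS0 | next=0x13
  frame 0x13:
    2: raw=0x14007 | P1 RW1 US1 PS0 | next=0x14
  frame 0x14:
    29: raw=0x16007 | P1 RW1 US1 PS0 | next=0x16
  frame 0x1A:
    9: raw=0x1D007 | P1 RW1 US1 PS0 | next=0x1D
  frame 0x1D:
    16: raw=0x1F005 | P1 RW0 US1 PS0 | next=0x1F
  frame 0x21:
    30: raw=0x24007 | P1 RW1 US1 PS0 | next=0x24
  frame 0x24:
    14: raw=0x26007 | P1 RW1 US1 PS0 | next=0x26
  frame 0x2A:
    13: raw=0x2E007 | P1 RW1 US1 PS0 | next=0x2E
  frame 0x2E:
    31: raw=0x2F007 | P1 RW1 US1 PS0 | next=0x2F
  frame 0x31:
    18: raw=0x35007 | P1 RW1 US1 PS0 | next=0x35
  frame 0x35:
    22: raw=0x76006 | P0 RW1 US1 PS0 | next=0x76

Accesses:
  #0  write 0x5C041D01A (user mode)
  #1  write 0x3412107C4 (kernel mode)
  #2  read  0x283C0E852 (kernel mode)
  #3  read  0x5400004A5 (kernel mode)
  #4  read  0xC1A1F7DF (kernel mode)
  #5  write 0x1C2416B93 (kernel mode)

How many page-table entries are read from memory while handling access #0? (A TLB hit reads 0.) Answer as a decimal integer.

Trace:
#0 VA=0x5C041D01A (w,user):
  [0] read 0x12 idx=23: raw=0x13007 flags P=1 W=1 U=1 S=0
  [1] read 0x13 idx=2: raw=0x14007 flags P=1 W=1 U=1 S=0
  [2] read 0x14 idx=29: raw=0x16007 flags P=1 W=1 U=1 S=0
  ✓ 0x1601A  — 3 lookups
#1 VA=0x3412107C4 (w,kernel):
  [0] read 0x12 idx=13: raw=0x1A007 flags P=1 W=1 U=1 S=0
  [1] read 0x1A idx=9: raw=0x1D007 flags P=1 W=1 U=1 S=0
  [2] read 0x1D idx=16: raw=0x1F005 flags P=1 W=0 U=1 S=0
  ⇒ fault: PROTECTION_VIOLATION  — 3 lookups
#2 VA=0x283C0E852 (r,kernel):
  [0] read 0x12 idx=10: raw=0x21007 flags P=1 W=1 U=1 S=0
  [1] read 0x21 idx=30: raw=0x24007 flags P=1 W=1 U=1 S=0
  [2] read 0x24 idx=14: raw=0x26007 flags P=1 W=1 U=1 S=0
  ✓ 0x26852  — 3 lookups
#3 VA=0x5400004A5 (r,kernel):
  [0] read 0x12 idx=21: raw=0x4B006 flags P=0 W=1 U=1 S=0
  ⇒ fault: PAGE_NOT_PRESENT  — 1 lookups
#4 VA=0xC1A1F7DF (r,kernel):
  [0] read 0x12 idx=3: raw=0x2A007 flags P=1 W=1 U=1 S=0
  [1] read 0x2A idx=13: raw=0x2E007 flags P=1 W=1 U=1 S=0
  [2] read 0x2E idx=31: raw=0x2F007 flags P=1 W=1 U=1 S=0
  ✓ 0x2F7DF  — 3 lookups
#5 VA=0x1C2416B93 (w,kernel):
  [0] read 0x12 idx=7: raw=0x31007 flags P=1 W=1 U=1 S=0
  [1] read 0x31 idx=18: raw=0x35007 flags P=1 W=1 U=1 S=0
  [2] read 0x35 idx=22: raw=0x76006 flags P=0 W=1 U=1 S=0
  ⇒ fault: PAGE_NOT_PRESENT  — 3 lookups

Entries read for #0: 3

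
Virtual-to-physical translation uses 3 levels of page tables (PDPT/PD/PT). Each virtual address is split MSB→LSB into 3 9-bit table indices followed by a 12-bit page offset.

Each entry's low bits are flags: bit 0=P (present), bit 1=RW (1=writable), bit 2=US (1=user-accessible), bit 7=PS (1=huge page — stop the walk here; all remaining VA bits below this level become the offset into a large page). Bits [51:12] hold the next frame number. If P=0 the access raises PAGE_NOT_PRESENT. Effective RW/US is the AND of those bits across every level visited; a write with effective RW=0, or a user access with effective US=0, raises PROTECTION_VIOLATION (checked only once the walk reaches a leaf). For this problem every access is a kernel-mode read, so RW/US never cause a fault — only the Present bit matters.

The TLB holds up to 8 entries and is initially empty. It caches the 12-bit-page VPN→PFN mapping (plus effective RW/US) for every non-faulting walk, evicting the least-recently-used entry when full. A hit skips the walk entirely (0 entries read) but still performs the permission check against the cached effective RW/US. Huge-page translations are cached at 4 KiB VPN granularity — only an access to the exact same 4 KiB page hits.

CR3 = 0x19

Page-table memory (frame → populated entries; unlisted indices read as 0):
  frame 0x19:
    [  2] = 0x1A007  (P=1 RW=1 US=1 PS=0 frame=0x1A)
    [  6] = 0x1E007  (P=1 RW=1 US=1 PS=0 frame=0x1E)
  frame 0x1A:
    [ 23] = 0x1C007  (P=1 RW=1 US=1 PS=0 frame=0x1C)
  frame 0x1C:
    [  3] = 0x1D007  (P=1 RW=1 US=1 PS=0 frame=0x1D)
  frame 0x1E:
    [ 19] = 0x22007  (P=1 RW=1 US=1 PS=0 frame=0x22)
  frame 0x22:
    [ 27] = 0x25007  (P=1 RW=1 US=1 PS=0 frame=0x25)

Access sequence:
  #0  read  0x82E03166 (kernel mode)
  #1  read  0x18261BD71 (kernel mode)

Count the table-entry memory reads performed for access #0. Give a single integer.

Trace:
#0 VA=0x82E03166 (r,kernel):
  [0] read 0x19 idx=2: raw=0x1A007 flags P=1 W=1 U=1 S=0
  [1] read 0x1A idx=23: raw=0x1C007 flags P=1 W=1 U=1 S=0
  [2] read 0x1C idx=3: raw=0x1D007 flags P=1 W=1 U=1 S=0
  ⇒ phys 0x1D166  [3 reads]
#1 VA=0x18261BD71 (r,kernel):
  [0] read 0x19 idx=6: raw=0x1E007 flags P=1 W=1 U=1 S=0
  [1] read 0x1E idx=19: raw=0x22007 flags P=1 W=1 U=1 S=0
  [2] read 0x22 idx=27: raw=0x25007 flags P=1 W=1 U=1 S=0
  ⇒ phys 0x25D71  [3 reads]

Entries read for #0: 3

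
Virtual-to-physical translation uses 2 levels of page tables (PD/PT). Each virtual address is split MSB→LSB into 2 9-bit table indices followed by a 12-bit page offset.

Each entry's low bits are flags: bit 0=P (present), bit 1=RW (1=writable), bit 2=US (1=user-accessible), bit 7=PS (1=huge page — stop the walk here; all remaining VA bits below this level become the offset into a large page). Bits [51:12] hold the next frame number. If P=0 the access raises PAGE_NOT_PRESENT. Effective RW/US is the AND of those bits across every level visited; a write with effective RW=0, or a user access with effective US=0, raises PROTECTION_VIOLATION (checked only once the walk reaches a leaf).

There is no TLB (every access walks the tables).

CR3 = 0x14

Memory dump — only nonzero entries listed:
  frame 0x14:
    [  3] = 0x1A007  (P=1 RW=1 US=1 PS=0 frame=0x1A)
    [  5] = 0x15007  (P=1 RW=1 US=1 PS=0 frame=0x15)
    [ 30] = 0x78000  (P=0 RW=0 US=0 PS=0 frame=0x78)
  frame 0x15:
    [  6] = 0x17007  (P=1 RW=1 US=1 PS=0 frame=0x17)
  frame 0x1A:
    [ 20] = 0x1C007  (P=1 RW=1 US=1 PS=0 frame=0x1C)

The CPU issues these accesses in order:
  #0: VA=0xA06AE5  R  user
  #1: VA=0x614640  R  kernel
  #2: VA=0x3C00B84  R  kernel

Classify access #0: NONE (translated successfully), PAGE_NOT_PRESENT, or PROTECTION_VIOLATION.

Walk each access:
#0 VA=0xA06AE5 (r,user):
  L0 @0x14[5] → 0x15007  P=1,RW=1,US=1,PS=0
  L1 @0x15[6] → 0x17007  P=1,RW=1,US=1,PS=0
  ⇒ phys 0x17AE5  [2 reads]
#1 VA=0x614640 (r,kernel):
  L0 @0x14[3] → 0x1A007  P=1,RW=1,US=1,PS=0
  L1 @0x1A[20] → 0x1C007  P=1,RW=1,US=1,PS=0
  ⇒ phys 0x1C640  [2 reads]
#2 VA=0x3C00B84 (r,kernel):
  L0 @0x14[30] → 0x78000  P=0,RW=0,US=0,PS=0
  ⇒ fault: PAGE_NOT_PRESENT  — 1 lookups

Access #0 fault: NONE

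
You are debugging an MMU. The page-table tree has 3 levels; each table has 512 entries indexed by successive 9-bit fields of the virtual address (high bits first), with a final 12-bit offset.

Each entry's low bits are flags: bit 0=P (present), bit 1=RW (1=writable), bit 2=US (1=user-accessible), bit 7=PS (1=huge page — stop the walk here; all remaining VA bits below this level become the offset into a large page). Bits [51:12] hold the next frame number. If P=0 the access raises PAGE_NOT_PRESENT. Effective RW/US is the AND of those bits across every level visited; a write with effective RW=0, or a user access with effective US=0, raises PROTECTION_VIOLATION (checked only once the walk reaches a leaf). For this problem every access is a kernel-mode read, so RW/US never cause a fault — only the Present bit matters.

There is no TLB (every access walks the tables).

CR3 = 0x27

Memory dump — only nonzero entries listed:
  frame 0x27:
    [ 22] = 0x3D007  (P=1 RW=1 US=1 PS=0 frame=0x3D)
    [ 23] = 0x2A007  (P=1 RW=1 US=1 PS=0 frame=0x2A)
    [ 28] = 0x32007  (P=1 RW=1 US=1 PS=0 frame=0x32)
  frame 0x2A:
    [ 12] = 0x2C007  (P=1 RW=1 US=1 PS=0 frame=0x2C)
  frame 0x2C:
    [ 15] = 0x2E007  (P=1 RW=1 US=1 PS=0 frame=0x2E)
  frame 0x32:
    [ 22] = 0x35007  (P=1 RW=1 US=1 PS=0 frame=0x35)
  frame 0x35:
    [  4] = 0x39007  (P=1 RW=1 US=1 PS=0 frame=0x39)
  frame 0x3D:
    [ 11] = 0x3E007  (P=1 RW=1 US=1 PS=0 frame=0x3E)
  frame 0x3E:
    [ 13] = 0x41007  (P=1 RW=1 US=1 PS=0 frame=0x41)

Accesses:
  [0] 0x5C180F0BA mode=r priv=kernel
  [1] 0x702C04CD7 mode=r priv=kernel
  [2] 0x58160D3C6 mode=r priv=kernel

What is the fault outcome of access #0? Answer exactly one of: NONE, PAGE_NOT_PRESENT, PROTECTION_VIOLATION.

Per-access translation:
#0 VA=0x5C180F0BA (r,kernel):
  [0] read 0x27 idx=23: raw=0x2A007 flags P=1 W=1 U=1 S=0
  [1] read 0x2A idx=12: raw=0x2C007 flags P=1 W=1 U=1 S=0
  [2] read 0x2C idx=15: raw=0x2E007 flags P=1 W=1 U=1 S=0
  ⇒ phys 0x2E0BA  [3 reads]
#1 VA=0x702C04CD7 (r,kernel):
  [0] read 0x27 idx=28: raw=0x32007 flags P=1 W=1 U=1 S=0
  [1] read 0x32 idx=22: raw=0x35007 flags P=1 W=1 U=1 S=0
  [2] read 0x35 idx=4: raw=0x39007 flags P=1 W=1 U=1 S=0
  ⇒ phys 0x39CD7  [3 reads]
#2 VA=0x58160D3C6 (r,kernel):
  [0] read 0x27 idx=22: raw=0x3D007 flags P=1 W=1 U=1 S=0
  [1] read 0x3D idx=11: raw=0x3E007 flags P=1 W=1 U=1 S=0
  [2] read 0x3E idx=13: raw=0x41007 flags P=1 W=1 U=1 S=0
  ⇒ phys 0x413C6  [3 reads]

Access #0 fault: NONE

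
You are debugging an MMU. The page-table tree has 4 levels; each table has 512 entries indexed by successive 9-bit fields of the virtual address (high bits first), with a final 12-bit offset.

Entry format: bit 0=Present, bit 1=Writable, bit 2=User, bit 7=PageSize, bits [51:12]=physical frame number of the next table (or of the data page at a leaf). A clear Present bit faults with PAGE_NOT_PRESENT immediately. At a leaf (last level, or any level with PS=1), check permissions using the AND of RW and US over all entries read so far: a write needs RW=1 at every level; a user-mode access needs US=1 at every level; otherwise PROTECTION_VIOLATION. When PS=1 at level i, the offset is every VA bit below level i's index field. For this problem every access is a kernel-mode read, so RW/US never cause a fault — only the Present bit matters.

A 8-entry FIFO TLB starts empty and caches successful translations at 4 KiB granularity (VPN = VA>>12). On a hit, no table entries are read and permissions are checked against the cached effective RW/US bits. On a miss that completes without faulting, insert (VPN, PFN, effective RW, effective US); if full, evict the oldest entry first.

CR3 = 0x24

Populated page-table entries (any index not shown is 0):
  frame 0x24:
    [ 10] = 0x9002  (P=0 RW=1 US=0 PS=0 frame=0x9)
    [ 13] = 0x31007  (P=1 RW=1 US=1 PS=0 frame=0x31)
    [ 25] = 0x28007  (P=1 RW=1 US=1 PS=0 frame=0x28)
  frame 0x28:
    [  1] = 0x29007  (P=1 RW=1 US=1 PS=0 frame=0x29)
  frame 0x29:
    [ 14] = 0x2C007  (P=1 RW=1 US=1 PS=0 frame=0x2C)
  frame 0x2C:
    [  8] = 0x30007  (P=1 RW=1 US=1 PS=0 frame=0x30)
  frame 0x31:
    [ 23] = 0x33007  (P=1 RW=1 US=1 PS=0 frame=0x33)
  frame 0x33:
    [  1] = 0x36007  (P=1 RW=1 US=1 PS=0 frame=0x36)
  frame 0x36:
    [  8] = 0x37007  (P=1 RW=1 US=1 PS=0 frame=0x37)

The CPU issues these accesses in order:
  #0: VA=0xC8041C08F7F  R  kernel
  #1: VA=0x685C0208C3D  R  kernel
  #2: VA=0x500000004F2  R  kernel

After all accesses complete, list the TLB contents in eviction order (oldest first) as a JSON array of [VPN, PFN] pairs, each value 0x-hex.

Walk each access:
#0 VA=0xC8041C08F7F (r,kernel):
  L0: frame=0x24 idx=25 entry=0x28007 [P=1 RW=1 US=1 PS=0]
  L1: frame=0x28 idx=1 entry=0x29007 [P=1 RW=1 US=1 PS=0]
  L2: frame=0x29 idx=14 entry=0x2C007 [P=1 RW=1 US=1 PS=0]
  L3: frame=0x2C idx=8 entry=0x30007 [P=1 RW=1 US=1 PS=0]
  ⇒ phys 0x30F7F  [4 reads]
#1 VA=0x685C0208C3D (r,kernel):
  L0: frame=0x24 idx=13 entry=0x31007 [P=1 RW=1 US=1 PS=0]
  L1: frame=0x31 idx=23 entry=0x33007 [P=1 RW=1 US=1 PS=0]
  L2: frame=0x33 idx=1 entry=0x36007 [P=1 RW=1 US=1 PS=0]
  L3: frame=0x36 idx=8 entry=0x37007 [P=1 RW=1 US=1 PS=0]
  ⇒ phys 0x37C3D  [4 reads]
#2 VA=0x500000004F2 (r,kernel):
  L0: frame=0x24 idx=10 entry=0x9002 [P=0 RW=1 US=0 PS=0]
  ✗ PAGE_NOT_PRESENT  [1 reads]

TLB: [["0xC8041C08", "0x30"], ["0x685C0208", "0x37"]]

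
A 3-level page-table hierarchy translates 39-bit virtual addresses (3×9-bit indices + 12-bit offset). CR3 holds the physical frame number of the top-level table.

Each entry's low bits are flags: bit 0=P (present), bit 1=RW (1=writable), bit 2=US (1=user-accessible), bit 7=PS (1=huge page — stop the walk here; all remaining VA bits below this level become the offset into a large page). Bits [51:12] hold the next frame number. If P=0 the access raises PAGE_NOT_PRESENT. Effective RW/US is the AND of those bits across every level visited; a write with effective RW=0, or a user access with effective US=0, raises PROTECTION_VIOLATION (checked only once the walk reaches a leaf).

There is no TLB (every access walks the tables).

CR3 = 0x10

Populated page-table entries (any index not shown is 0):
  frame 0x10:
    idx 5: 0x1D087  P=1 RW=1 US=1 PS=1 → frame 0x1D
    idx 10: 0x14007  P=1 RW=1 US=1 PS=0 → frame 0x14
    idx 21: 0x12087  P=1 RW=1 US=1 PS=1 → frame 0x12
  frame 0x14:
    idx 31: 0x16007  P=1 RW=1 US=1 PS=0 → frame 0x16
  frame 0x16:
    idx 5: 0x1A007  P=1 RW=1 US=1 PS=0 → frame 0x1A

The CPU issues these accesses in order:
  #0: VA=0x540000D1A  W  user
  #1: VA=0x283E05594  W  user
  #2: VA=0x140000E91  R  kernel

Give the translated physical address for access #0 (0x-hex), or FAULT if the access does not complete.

Trace:
#0 VA=0x540000D1A (w,user):
  L0 @0x10[21] → 0x12087  P=1,RW=1,US=1,PS=1
  ✓ 0x12D1A (huge @L0)  — 1 lookups
#1 VA=0x283E05594 (w,user):
  L0 @0x10[10] → 0x14007  P=1,RW=1,US=1,PS=0
  L1 @0x14[31] → 0x16007  P=1,RW=1,US=1,PS=0
  L2 @0x16[5] → 0x1A007  P=1,RW=1,US=1,PS=0
  ✓ 0x1A594  — 3 lookups
#2 VA=0x140000E91 (r,kernel):
  L0 @0x10[5] → 0x1D087  P=1,RW=1,US=1,PS=1
  ✓ 0x1DE91 (huge @L0)  — 1 lookups

Access #0 PA: 0x12D1A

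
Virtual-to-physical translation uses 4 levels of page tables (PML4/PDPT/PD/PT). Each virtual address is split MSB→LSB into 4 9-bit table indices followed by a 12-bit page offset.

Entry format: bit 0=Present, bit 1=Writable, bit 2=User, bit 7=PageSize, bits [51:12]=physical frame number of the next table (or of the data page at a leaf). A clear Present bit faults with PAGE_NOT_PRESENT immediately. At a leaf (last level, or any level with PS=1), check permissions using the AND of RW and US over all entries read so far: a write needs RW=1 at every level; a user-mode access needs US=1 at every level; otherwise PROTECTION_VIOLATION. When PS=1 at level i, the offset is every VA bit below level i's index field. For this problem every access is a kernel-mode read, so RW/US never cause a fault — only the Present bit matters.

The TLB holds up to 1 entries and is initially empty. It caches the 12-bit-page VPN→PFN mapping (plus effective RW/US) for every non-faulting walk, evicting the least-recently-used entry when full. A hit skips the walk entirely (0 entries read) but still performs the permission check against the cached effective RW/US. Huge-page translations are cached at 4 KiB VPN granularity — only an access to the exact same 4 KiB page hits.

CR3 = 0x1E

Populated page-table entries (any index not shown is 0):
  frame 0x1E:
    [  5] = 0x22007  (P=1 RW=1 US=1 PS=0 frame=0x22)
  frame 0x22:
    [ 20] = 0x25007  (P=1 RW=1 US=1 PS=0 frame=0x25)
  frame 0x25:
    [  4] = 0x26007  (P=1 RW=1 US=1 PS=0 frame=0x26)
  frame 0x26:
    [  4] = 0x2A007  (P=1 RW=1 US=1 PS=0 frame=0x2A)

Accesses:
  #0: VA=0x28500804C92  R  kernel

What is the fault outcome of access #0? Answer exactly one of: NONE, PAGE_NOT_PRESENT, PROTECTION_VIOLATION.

Per-access translation:
#0 VA=0x28500804C92 (r,kernel):
  [0] read 0x1E idx=5: raw=0x22007 flags P=1 W=1 U=1 S=0
  [1] read 0x22 idx=20: raw=0x25007 flags P=1 W=1 U=1 S=0
  [2] read 0x25 idx=4: raw=0x26007 flags P=1 W=1 U=1 S=0
  [3] read 0x26 idx=4: raw=0x2A007 flags P=1 W=1 U=1 S=0
  → PA=0x2AC92  (4 entries read)

Access #0 fault: NONE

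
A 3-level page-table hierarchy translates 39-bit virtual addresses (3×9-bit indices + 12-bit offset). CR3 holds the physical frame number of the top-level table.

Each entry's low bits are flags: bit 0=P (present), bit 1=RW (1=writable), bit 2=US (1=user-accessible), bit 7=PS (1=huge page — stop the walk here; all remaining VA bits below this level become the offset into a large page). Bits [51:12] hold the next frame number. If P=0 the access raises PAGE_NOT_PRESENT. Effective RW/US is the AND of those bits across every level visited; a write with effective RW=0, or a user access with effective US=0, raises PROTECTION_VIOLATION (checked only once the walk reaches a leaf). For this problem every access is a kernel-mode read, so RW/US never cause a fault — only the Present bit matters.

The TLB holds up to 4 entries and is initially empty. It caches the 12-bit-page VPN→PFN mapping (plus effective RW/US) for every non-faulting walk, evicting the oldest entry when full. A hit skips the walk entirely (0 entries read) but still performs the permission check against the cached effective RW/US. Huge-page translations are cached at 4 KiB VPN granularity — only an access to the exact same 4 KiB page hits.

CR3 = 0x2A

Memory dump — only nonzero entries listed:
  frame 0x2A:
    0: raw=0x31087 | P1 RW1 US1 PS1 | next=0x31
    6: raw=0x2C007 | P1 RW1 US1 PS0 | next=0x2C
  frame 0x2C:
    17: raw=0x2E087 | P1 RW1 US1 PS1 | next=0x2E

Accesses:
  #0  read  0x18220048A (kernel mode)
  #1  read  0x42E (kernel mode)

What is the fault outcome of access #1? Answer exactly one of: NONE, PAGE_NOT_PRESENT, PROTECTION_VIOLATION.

Per-access translation:
#0 VA=0x18220048A (r,kernel):
  lvl0: tbl 0x2A, slot 6 ⇒ 0x2C007 (P1/RW1/US1/PS0)
  lvl1: tbl 0x2C, slot 17 ⇒ 0x2E087 (P1/RW1/US1/PS1)
  → PA=0x2E48A (huge @L1)  (2 entries read)
#1 VA=0x42E (r,kernel):
  lvl0: tbl 0x2A, slot 0 ⇒ 0x31087 (P1/RW1/US1/PS1)
  → PA=0x3142E (huge @L0)  (1 entries read)

Access #1 fault: NONE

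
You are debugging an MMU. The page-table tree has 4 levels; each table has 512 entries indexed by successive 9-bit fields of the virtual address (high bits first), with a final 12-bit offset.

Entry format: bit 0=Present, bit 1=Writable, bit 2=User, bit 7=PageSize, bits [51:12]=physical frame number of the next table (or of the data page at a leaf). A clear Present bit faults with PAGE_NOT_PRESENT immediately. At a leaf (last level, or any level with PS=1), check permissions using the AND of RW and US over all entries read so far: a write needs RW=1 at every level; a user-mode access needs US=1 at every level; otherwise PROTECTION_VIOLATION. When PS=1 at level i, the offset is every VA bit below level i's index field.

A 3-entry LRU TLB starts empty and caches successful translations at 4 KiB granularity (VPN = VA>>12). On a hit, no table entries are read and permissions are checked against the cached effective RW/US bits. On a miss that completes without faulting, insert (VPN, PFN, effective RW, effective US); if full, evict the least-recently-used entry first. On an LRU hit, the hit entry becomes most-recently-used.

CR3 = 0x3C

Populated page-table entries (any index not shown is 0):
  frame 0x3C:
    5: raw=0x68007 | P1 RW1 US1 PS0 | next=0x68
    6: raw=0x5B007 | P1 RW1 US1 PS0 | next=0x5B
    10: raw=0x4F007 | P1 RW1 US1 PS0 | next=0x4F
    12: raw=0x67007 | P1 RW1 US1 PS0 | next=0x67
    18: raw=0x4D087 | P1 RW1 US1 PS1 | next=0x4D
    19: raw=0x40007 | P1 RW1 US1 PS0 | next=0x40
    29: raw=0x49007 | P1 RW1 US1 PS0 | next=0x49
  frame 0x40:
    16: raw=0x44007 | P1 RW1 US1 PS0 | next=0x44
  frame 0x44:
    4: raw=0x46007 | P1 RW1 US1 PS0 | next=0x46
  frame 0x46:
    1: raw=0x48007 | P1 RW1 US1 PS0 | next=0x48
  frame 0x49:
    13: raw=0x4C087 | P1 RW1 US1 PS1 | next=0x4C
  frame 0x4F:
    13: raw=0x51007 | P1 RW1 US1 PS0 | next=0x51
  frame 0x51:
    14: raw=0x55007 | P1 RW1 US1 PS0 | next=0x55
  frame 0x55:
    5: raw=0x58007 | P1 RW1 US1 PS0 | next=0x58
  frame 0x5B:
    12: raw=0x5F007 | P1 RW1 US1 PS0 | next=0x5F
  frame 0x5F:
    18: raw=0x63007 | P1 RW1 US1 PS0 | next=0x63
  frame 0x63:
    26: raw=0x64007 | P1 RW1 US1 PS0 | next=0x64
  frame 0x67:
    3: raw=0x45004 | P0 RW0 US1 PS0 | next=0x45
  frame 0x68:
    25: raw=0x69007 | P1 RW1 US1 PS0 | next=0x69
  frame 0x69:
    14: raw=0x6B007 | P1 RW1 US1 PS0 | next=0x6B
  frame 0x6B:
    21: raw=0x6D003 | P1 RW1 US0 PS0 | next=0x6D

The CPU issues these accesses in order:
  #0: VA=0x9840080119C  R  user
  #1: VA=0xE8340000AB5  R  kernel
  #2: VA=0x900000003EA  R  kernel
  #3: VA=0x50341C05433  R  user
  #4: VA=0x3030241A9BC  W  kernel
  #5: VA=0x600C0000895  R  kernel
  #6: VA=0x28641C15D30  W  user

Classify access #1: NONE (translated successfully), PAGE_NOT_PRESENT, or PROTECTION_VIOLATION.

Walk each access:
#0 VA=0x9840080119C (r,user):
  lvl0: tbl 0x3C, slot 19 ⇒ 0x40007 (P1/RW1/US1/PS0)
  lvl1: tbl 0x40, slot 16 ⇒ 0x44007 (P1/RW1/US1/PS0)
  lvl2: tbl 0x44, slot 4 ⇒ 0x46007 (P1/RW1/US1/PS0)
  lvl3: tbl 0x46, slot 1 ⇒ 0x48007 (P1/RW1/US1/PS0)
  ✓ 0x4819C  — 4 lookups
#1 VA=0xE8340000AB5 (r,kernel):
  lvl0: tbl 0x3C, slot 29 ⇒ 0x49007 (P1/RW1/US1/PS0)
  lvl1: tbl 0x49, slot 13 ⇒ 0x4C087 (P1/RW1/US1/PS1)
  ✓ 0x4CAB5 (huge @L1)  — 2 lookups
#2 VA=0x900000003EA (r,kernel):
  lvl0: tbl 0x3C, slot 18 ⇒ 0x4D087 (P1/RW1/US1/PS1)
  ✓ 0x4D3EA (huge @L0)  — 1 lookups
#3 VA=0x50341C05433 (r,user):
  lvl0: tbl 0x3C, slot 10 ⇒ 0x4F007 (P1/RW1/US1/PS0)
  lvl1: tbl 0x4F, slot 13 ⇒ 0x51007 (P1/RW1/US1/PS0)
  lvl2: tbl 0x51, slot 14 ⇒ 0x55007 (P1/RW1/US1/PS0)
  lvl3: tbl 0x55, slot 5 ⇒ 0x58007 (P1/RW1/US1/PS0)
  ✓ 0x58433  — 4 lookups
#4 VA=0x3030241A9BC (w,kernel):
  lvl0: tbl 0x3C, slot 6 ⇒ 0x5B007 (P1/RW1/US1/PS0)
  lvl1: tbl 0x5B, slot 12 ⇒ 0x5F007 (P1/RW1/US1/PS0)
  lvl2: tbl 0x5F, slot 18 ⇒ 0x63007 (P1/RW1/US1/PS0)
  lvl3: tbl 0x63, slot 26 ⇒ 0x64007 (P1/RW1/US1/PS0)
  ✓ 0x649BC  — 4 lookups
#5 VA=0x600C0000895 (r,kernel):
  lvl0: tbl 0x3C, slot 12 ⇒ 0x67007 (P1/RW1/US1/PS0)
  lvl1: tbl 0x67, slot 3 ⇒ 0x45004 (P0/RW0/US1/PS0)
  → PAGE_NOT_PRESENT  (2 entries read)
#6 VA=0x28641C15D30 (w,user):
  lvl0: tbl 0x3C, slot 5 ⇒ 0x68007 (P1/RW1/US1/PS0)
  lvl1: tbl 0x68, slot 25 ⇒ 0x69007 (P1/RW1/US1/PS0)
  lvl2: tbl 0x69, slot 14 ⇒ 0x6B007 (P1/RW1/US1/PS0)
  lvl3: tbl 0x6B, slot 21 ⇒ 0x6D003 (P1/RW1/US0/PS0)
  → PROTECTION_VIOLATION  (4 entries read)

Access #1 fault: NONE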